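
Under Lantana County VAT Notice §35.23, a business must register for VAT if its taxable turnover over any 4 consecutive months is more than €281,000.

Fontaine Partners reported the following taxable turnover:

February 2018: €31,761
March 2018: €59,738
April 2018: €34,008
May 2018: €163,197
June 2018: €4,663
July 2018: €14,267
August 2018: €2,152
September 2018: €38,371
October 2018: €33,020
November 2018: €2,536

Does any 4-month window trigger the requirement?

February 2018–May 2018: €31,761 + €59,738 + €34,008 + €163,197 = €288,704 (over)
March 2018–June 2018: €59,738 + €34,008 + €163,197 + €4,663 = €261,606 (under)
April 2018–July 2018: €34,008 + €163,197 + €4,663 + €14,267 = €216,135 (under)
May 2018–August 2018: €163,197 + €4,663 + €14,267 + €2,152 = €184,279 (under)
June 2018–September 2018: €4,663 + €14,267 + €2,152 + €38,371 = €59,453 (under)
July 2018–October 2018: €14,267 + €2,152 + €38,371 + €33,020 = €87,810 (under)
August 2018–November 2018: €2,152 + €38,371 + €33,020 + €2,536 = €76,079 (under)
At least one window exceeds €281,000.

Yes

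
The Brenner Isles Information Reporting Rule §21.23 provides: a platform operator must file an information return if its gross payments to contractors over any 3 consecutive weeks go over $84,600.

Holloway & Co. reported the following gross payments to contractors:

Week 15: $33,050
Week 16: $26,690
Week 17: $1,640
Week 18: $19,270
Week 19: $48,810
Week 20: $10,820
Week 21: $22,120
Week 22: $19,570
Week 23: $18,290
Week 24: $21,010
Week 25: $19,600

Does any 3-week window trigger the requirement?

No

Week 15–Week 17: $33,050 + $26,690 + $1,640 = $61,380 (under)
Week 16–Week 18: $26,690 + $1,640 + $19,270 = $47,600 (under)
Week 17–Week 19: $1,640 + $19,270 + $48,810 = $69,720 (under)
Week 18–Week 20: $19,270 + $48,810 + $10,820 = $78,900 (under)
Week 19–Week 21: $48,810 + $10,820 + $22,120 = $81,750 (under)
Week 20–Week 22: $10,820 + $22,120 + $19,570 = $52,510 (under)
Week 21–Week 23: $22,120 + $19,570 + $18,290 = $59,980 (under)
Week 22–Week 24: $19,570 + $18,290 + $21,010 = $58,870 (under)
Week 23–Week 25: $18,290 + $21,010 + $19,600 = $58,900 (under)
No window exceeds $84,600.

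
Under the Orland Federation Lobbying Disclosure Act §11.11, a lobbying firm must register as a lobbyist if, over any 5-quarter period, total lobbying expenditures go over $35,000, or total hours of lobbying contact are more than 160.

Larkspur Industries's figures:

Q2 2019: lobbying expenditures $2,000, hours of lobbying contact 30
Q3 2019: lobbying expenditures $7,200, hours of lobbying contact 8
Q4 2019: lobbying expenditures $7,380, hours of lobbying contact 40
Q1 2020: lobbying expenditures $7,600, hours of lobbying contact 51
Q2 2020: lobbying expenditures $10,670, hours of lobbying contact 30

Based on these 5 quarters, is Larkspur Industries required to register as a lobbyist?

No

Total lobbying expenditures: $2,000 + $7,200 + $7,380 + $7,600 + $10,670 = $34,850 (≤ $35,000).
Total hours of lobbying contact: 30 + 8 + 40 + 51 + 30 = 159 (≤ 160).
The test is 'or': neither threshold is exceeded.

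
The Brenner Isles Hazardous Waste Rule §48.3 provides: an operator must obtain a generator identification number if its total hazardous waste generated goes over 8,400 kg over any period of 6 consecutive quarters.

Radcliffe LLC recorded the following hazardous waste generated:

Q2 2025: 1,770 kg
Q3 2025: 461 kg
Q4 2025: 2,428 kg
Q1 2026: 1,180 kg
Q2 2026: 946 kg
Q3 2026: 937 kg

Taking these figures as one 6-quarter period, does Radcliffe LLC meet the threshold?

Total hazardous waste generated: 1,770 kg + 461 kg + 2,428 kg + 1,180 kg + 946 kg + 937 kg = 7,722 kg.
7,722 kg ≤ 8,400 kg, so the threshold is not exceeded.

No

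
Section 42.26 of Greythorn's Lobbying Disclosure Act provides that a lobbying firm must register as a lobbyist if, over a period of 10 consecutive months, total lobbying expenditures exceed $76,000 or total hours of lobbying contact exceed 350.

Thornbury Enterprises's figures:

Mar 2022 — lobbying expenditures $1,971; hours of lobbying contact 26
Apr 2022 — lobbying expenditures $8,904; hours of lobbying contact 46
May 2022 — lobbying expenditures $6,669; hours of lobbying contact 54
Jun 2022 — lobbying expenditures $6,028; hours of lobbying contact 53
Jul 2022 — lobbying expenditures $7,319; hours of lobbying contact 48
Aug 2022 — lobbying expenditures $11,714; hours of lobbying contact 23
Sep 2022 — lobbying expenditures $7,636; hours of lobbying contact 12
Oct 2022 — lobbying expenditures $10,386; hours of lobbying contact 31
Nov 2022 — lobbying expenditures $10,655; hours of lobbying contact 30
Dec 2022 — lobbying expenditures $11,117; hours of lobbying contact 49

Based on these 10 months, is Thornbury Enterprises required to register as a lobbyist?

Total lobbying expenditures: $1,971 + $8,904 + $6,669 + $6,028 + $7,319 + $11,714 + $7,636 + $10,386 + $10,655 + $11,117 = $82,399 (> $76,000).
Total hours of lobbying contact: 26 + 46 + 54 + 53 + 48 + 23 + 12 + 31 + 30 + 49 = 372 (> 350).
The test is 'or': at least one threshold is exceeded.

Yes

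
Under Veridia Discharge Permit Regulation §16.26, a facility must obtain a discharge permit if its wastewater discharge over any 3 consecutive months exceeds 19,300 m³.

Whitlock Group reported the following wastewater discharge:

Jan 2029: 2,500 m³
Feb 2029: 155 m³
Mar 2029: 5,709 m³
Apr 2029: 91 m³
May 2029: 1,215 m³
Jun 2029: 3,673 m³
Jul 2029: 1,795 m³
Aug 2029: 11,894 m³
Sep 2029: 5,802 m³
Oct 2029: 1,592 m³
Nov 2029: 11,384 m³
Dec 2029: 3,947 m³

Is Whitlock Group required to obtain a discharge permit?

Jan 2029–Mar 2029: 2,500 m³ + 155 m³ + 5,709 m³ = 8,364 m³ (under)
Feb 2029–Apr 2029: 155 m³ + 5,709 m³ + 91 m³ = 5,955 m³ (under)
Mar 2029–May 2029: 5,709 m³ + 91 m³ + 1,215 m³ = 7,015 m³ (under)
Apr 2029–Jun 2029: 91 m³ + 1,215 m³ + 3,673 m³ = 4,979 m³ (under)
May 2029–Jul 2029: 1,215 m³ + 3,673 m³ + 1,795 m³ = 6,683 m³ (under)
Jun 2029–Aug 2029: 3,673 m³ + 1,795 m³ + 11,894 m³ = 17,362 m³ (under)
Jul 2029–Sep 2029: 1,795 m³ + 11,894 m³ + 5,802 m³ = 19,491 m³ (over)
Aug 2029–Oct 2029: 11,894 m³ + 5,802 m³ + 1,592 m³ = 19,288 m³ (under)
Sep 2029–Nov 2029: 5,802 m³ + 1,592 m³ + 11,384 m³ = 18,778 m³ (under)
Oct 2029–Dec 2029: 1,592 m³ + 11,384 m³ + 3,947 m³ = 16,923 m³ (under)
At least one window exceeds 19,300 m³.

Yes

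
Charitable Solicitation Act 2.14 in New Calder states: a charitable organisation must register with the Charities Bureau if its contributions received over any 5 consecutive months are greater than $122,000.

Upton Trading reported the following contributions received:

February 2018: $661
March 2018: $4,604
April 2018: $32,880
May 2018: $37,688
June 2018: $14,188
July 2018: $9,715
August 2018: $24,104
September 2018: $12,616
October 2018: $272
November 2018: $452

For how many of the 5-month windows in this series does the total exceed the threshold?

February 2018–June 2018: $661 + $4,604 + $32,880 + $37,688 + $14,188 = $90,021 (under)
March 2018–July 2018: $4,604 + $32,880 + $37,688 + $14,188 + $9,715 = $99,075 (under)
April 2018–August 2018: $32,880 + $37,688 + $14,188 + $9,715 + $24,104 = $118,575 (under)
May 2018–September 2018: $37,688 + $14,188 + $9,715 + $24,104 + $12,616 = $98,311 (under)
June 2018–October 2018: $14,188 + $9,715 + $24,104 + $12,616 + $272 = $60,895 (under)
July 2018–November 2018: $9,715 + $24,104 + $12,616 + $272 + $452 = $47,159 (under)
0 windows exceed the threshold.

0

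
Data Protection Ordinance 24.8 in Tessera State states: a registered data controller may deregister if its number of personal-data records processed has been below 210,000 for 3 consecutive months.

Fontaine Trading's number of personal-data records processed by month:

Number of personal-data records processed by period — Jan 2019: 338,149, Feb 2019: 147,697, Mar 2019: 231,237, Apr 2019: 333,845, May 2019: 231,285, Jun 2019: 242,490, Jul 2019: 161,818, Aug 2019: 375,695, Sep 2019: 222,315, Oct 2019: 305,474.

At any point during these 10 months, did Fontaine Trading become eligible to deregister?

Months below 210,000: Feb 2019, Jul 2019.
Longest run of consecutive months below the threshold: 1.
1 < 3, so Fontaine Trading never became eligible.

No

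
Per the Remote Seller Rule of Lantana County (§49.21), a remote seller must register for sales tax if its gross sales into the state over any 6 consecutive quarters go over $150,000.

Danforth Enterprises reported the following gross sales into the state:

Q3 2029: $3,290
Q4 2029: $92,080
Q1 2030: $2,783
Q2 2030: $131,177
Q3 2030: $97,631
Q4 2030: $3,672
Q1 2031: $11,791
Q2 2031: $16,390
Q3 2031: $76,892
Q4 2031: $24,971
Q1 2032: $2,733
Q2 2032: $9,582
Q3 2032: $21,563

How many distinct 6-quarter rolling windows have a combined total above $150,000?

Q3 2029–Q4 2030: $3,290 + $92,080 + $2,783 + $131,177 + $97,631 + $3,672 = $330,633 (over)
Q4 2029–Q1 2031: $92,080 + $2,783 + $131,177 + $97,631 + $3,672 + $11,791 = $339,134 (over)
Q1 2030–Q2 2031: $2,783 + $131,177 + $97,631 + $3,672 + $11,791 + $16,390 = $263,444 (over)
Q2 2030–Q3 2031: $131,177 + $97,631 + $3,672 + $11,791 + $16,390 + $76,892 = $337,553 (over)
Q3 2030–Q4 2031: $97,631 + $3,672 + $11,791 + $16,390 + $76,892 + $24,971 = $231,347 (over)
Q4 2030–Q1 2032: $3,672 + $11,791 + $16,390 + $76,892 + $24,971 + $2,733 = $136,449 (under)
Q1 2031–Q2 2032: $11,791 + $16,390 + $76,892 + $24,971 + $2,733 + $9,582 = $142,359 (under)
Q2 2031–Q3 2032: $16,390 + $76,892 + $24,971 + $2,733 + $9,582 + $21,563 = $152,131 (over)
6 windows exceed the threshold.

6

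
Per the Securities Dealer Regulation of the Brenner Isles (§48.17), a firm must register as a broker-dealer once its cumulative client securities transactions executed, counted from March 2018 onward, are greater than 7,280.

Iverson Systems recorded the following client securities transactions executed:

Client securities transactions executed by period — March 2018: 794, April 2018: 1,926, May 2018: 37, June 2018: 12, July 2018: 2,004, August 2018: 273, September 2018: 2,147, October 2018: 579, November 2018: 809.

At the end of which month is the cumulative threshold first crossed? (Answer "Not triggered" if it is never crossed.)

October 2018

Through March 2018: 794
Through April 2018: 2,720
Through May 2018: 2,757
Through June 2018: 2,769
Through July 2018: 4,773
Through August 2018: 5,046
Through September 2018: 7,193
Through October 2018: 7,772 ← exceeds threshold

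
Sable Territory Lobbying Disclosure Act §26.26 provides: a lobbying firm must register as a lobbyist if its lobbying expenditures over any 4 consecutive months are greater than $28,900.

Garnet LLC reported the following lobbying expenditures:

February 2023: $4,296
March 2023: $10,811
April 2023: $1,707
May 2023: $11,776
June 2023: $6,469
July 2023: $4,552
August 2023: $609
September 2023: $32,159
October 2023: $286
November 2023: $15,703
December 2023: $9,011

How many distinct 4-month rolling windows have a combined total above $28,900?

February 2023–May 2023: $4,296 + $10,811 + $1,707 + $11,776 = $28,590 (under)
March 2023–June 2023: $10,811 + $1,707 + $11,776 + $6,469 = $30,763 (over)
April 2023–July 2023: $1,707 + $11,776 + $6,469 + $4,552 = $24,504 (under)
May 2023–August 2023: $11,776 + $6,469 + $4,552 + $609 = $23,406 (under)
June 2023–September 2023: $6,469 + $4,552 + $609 + $32,159 = $43,789 (over)
July 2023–October 2023: $4,552 + $609 + $32,159 + $286 = $37,606 (over)
August 2023–November 2023: $609 + $32,159 + $286 + $15,703 = $48,757 (over)
September 2023–December 2023: $32,159 + $286 + $15,703 + $9,011 = $57,159 (over)
5 windows exceed the threshold.

5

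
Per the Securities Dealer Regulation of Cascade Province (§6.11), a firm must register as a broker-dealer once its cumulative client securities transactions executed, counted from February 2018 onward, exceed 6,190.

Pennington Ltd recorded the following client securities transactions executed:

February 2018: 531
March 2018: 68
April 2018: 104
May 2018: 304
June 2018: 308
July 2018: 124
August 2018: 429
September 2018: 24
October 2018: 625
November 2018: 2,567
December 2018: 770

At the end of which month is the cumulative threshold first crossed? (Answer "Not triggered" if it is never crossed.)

Not triggered

Through February 2018: 531
Through March 2018: 599
Through April 2018: 703
Through May 2018: 1,007
Through June 2018: 1,315
Through July 2018: 1,439
Through August 2018: 1,868
Through September 2018: 1,892
Through October 2018: 2,517
Through November 2018: 5,084
Through December 2018: 5,854
Final cumulative total 5,854 ≤ 6,190; the threshold is never exceeded.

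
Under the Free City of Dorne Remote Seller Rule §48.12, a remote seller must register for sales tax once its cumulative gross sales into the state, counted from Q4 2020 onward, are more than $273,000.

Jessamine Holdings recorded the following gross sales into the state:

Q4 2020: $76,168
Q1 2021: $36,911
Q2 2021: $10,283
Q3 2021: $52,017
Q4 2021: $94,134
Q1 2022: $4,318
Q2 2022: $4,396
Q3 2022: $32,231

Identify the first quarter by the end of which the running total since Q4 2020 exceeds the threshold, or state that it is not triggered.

Q1 2022

Through Q4 2020: $76,168
Through Q1 2021: $113,079
Through Q2 2021: $123,362
Through Q3 2021: $175,379
Through Q4 2021: $269,513
Through Q1 2022: $273,831 ← exceeds threshold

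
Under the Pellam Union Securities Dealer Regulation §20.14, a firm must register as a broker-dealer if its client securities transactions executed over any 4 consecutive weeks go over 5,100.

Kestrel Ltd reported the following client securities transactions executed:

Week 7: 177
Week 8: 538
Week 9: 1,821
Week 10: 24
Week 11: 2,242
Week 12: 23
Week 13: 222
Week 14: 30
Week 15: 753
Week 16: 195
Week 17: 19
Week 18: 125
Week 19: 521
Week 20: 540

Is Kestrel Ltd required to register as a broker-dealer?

Week 7–Week 10: 177 + 538 + 1,821 + 24 = 2,560 (under)
Week 8–Week 11: 538 + 1,821 + 24 + 2,242 = 4,625 (under)
Week 9–Week 12: 1,821 + 24 + 2,242 + 23 = 4,110 (under)
Week 10–Week 13: 24 + 2,242 + 23 + 222 = 2,511 (under)
Week 11–Week 14: 2,242 + 23 + 222 + 30 = 2,517 (under)
Week 12–Week 15: 23 + 222 + 30 + 753 = 1,028 (under)
Week 13–Week 16: 222 + 30 + 753 + 195 = 1,200 (under)
Week 14–Week 17: 30 + 753 + 195 + 19 = 997 (under)
Week 15–Week 18: 753 + 195 + 19 + 125 = 1,092 (under)
Week 16–Week 19: 195 + 19 + 125 + 521 = 860 (under)
Week 17–Week 20: 19 + 125 + 521 + 540 = 1,205 (under)
No window exceeds 5,100.

No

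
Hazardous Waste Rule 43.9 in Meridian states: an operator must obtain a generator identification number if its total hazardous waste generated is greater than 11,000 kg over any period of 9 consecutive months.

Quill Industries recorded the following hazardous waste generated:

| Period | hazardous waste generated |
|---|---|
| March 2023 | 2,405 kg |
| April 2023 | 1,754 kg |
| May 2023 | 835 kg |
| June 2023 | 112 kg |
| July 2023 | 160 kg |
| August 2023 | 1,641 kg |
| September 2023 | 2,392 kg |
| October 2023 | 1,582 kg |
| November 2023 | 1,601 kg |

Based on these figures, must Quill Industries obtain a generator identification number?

Yes

Total hazardous waste generated: 2,405 kg + 1,754 kg + 835 kg + 112 kg + 160 kg + 1,641 kg + 2,392 kg + 1,582 kg + 1,601 kg = 12,482 kg.
12,482 kg > 11,000 kg, so the threshold is exceeded.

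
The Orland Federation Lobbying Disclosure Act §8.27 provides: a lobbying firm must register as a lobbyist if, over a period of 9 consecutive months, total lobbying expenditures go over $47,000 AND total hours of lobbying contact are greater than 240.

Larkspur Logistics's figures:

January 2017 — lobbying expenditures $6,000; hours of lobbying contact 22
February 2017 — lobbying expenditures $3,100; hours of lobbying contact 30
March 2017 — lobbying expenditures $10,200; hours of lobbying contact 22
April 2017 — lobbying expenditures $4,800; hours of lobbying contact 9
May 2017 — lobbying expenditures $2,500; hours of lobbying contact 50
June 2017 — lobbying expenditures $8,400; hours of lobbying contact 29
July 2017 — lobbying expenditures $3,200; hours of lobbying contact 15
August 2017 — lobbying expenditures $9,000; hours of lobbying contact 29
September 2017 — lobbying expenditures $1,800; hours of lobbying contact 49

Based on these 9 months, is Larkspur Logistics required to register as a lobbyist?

Yes

Total lobbying expenditures: $6,000 + $3,100 + $10,200 + $4,800 + $2,500 + $8,400 + $3,200 + $9,000 + $1,800 = $49,000 (> $47,000).
Total hours of lobbying contact: 22 + 30 + 22 + 9 + 50 + 29 + 15 + 29 + 49 = 255 (> 240).
The test is 'and': both thresholds are exceeded.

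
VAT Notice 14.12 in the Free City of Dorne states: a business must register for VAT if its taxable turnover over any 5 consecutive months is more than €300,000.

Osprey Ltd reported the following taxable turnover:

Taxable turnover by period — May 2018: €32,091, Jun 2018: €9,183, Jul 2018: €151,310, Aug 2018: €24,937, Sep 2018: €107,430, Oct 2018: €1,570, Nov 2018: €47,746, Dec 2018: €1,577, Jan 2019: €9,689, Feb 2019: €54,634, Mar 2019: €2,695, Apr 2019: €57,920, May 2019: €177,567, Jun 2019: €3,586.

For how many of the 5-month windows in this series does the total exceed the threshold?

May 2018–Sep 2018: €32,091 + €9,183 + €151,310 + €24,937 + €107,430 = €324,951 (over)
Jun 2018–Oct 2018: €9,183 + €151,310 + €24,937 + €107,430 + €1,570 = €294,430 (under)
Jul 2018–Nov 2018: €151,310 + €24,937 + €107,430 + €1,570 + €47,746 = €332,993 (over)
Aug 2018–Dec 2018: €24,937 + €107,430 + €1,570 + €47,746 + €1,577 = €183,260 (under)
Sep 2018–Jan 2019: €107,430 + €1,570 + €47,746 + €1,577 + €9,689 = €168,012 (under)
Oct 2018–Feb 2019: €1,570 + €47,746 + €1,577 + €9,689 + €54,634 = €115,216 (under)
Nov 2018–Mar 2019: €47,746 + €1,577 + €9,689 + €54,634 + €2,695 = €116,341 (under)
Dec 2018–Apr 2019: €1,577 + €9,689 + €54,634 + €2,695 + €57,920 = €126,515 (under)
Jan 2019–May 2019: €9,689 + €54,634 + €2,695 + €57,920 + €177,567 = €302,505 (over)
Feb 2019–Jun 2019: €54,634 + €2,695 + €57,920 + €177,567 + €3,586 = €296,402 (under)
3 windows exceed the threshold.

3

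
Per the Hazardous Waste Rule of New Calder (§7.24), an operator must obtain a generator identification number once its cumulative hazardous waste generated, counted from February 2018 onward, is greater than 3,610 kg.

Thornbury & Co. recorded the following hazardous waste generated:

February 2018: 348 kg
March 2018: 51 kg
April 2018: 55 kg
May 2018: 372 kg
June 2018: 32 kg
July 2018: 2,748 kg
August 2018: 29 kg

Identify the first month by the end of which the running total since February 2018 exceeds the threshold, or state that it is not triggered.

August 2018

Through February 2018: 348 kg
Through March 2018: 399 kg
Through April 2018: 454 kg
Through May 2018: 826 kg
Through June 2018: 858 kg
Through July 2018: 3,606 kg
Through August 2018: 3,635 kg ← exceeds threshold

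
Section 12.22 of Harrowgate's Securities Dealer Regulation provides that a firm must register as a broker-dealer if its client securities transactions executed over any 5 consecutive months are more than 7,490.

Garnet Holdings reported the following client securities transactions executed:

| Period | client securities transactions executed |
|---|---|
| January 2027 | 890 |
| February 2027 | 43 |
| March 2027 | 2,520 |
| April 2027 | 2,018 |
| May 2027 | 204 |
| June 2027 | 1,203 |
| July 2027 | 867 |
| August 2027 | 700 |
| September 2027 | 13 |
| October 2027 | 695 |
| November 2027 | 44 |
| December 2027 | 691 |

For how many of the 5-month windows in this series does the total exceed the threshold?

0

January 2027–May 2027: 890 + 43 + 2,520 + 2,018 + 204 = 5,675 (under)
February 2027–June 2027: 43 + 2,520 + 2,018 + 204 + 1,203 = 5,988 (under)
March 2027–July 2027: 2,520 + 2,018 + 204 + 1,203 + 867 = 6,812 (under)
April 2027–August 2027: 2,018 + 204 + 1,203 + 867 + 700 = 4,992 (under)
May 2027–September 2027: 204 + 1,203 + 867 + 700 + 13 = 2,987 (under)
June 2027–October 2027: 1,203 + 867 + 700 + 13 + 695 = 3,478 (under)
July 2027–November 2027: 867 + 700 + 13 + 695 + 44 = 2,319 (under)
August 2027–December 2027: 700 + 13 + 695 + 44 + 691 = 2,143 (under)
0 windows exceed the threshold.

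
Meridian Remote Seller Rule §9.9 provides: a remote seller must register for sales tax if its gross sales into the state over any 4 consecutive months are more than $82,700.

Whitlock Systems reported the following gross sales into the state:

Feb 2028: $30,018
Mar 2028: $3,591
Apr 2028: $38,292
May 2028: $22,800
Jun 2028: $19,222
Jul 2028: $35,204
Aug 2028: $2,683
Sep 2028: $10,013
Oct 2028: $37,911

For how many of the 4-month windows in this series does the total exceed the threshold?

4

Feb 2028–May 2028: $30,018 + $3,591 + $38,292 + $22,800 = $94,701 (over)
Mar 2028–Jun 2028: $3,591 + $38,292 + $22,800 + $19,222 = $83,905 (over)
Apr 2028–Jul 2028: $38,292 + $22,800 + $19,222 + $35,204 = $115,518 (over)
May 2028–Aug 2028: $22,800 + $19,222 + $35,204 + $2,683 = $79,909 (under)
Jun 2028–Sep 2028: $19,222 + $35,204 + $2,683 + $10,013 = $67,122 (under)
Jul 2028–Oct 2028: $35,204 + $2,683 + $10,013 + $37,911 = $85,811 (over)
4 windows exceed the threshold.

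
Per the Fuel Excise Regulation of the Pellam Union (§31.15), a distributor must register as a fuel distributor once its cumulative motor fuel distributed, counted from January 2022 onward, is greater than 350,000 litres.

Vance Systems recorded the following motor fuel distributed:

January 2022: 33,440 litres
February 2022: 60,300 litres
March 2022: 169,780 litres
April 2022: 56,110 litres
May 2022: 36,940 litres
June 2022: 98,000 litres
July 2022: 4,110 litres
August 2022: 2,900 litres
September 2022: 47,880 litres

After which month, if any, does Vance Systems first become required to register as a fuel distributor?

May 2022

Through January 2022: 33,440 litres
Through February 2022: 93,740 litres
Through March 2022: 263,520 litres
Through April 2022: 319,630 litres
Through May 2022: 356,570 litres ← exceeds threshold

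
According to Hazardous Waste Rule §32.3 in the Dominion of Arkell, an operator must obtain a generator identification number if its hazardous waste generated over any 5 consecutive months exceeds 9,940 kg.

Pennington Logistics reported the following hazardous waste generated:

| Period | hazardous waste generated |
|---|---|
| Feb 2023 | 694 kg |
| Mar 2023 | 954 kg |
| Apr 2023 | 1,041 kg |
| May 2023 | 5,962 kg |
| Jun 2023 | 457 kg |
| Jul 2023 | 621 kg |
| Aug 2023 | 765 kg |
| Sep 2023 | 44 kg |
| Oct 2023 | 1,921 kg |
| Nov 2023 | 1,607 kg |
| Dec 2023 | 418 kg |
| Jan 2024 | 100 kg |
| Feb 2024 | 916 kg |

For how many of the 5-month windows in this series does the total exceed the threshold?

Feb 2023–Jun 2023: 694 kg + 954 kg + 1,041 kg + 5,962 kg + 457 kg = 9,108 kg (under)
Mar 2023–Jul 2023: 954 kg + 1,041 kg + 5,962 kg + 457 kg + 621 kg = 9,035 kg (under)
Apr 2023–Aug 2023: 1,041 kg + 5,962 kg + 457 kg + 621 kg + 765 kg = 8,846 kg (under)
May 2023–Sep 2023: 5,962 kg + 457 kg + 621 kg + 765 kg + 44 kg = 7,849 kg (under)
Jun 2023–Oct 2023: 457 kg + 621 kg + 765 kg + 44 kg + 1,921 kg = 3,808 kg (under)
Jul 2023–Nov 2023: 621 kg + 765 kg + 44 kg + 1,921 kg + 1,607 kg = 4,958 kg (under)
Aug 2023–Dec 2023: 765 kg + 44 kg + 1,921 kg + 1,607 kg + 418 kg = 4,755 kg (under)
Sep 2023–Jan 2024: 44 kg + 1,921 kg + 1,607 kg + 418 kg + 100 kg = 4,090 kg (under)
Oct 2023–Feb 2024: 1,921 kg + 1,607 kg + 418 kg + 100 kg + 916 kg = 4,962 kg (under)
0 windows exceed the threshold.

0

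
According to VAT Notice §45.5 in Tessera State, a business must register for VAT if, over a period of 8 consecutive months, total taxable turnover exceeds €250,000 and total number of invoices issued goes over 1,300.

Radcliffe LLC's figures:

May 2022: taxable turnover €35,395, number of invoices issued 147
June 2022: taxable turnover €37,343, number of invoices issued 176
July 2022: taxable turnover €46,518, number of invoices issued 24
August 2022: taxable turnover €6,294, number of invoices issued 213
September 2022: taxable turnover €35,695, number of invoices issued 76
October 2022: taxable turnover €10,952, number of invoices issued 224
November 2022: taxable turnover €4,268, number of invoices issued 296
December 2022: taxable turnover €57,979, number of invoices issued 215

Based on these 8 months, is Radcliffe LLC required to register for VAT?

No

Total taxable turnover: €35,395 + €37,343 + €46,518 + €6,294 + €35,695 + €10,952 + €4,268 + €57,979 = €234,444 (≤ €250,000).
Total number of invoices issued: 147 + 176 + 24 + 213 + 76 + 224 + 296 + 215 = 1,371 (> 1,300).
The test is 'and': the rule requires both, and at least one is not exceeded.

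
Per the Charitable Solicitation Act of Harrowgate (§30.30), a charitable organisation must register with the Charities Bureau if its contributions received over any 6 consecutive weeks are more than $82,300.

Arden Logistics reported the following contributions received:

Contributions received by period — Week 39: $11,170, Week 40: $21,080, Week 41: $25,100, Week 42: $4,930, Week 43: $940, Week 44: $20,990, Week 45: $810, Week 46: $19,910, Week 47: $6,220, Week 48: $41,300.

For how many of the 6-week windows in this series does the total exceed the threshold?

2

Week 39–Week 44: $11,170 + $21,080 + $25,100 + $4,930 + $940 + $20,990 = $84,210 (over)
Week 40–Week 45: $21,080 + $25,100 + $4,930 + $940 + $20,990 + $810 = $73,850 (under)
Week 41–Week 46: $25,100 + $4,930 + $940 + $20,990 + $810 + $19,910 = $72,680 (under)
Week 42–Week 47: $4,930 + $940 + $20,990 + $810 + $19,910 + $6,220 = $53,800 (under)
Week 43–Week 48: $940 + $20,990 + $810 + $19,910 + $6,220 + $41,300 = $90,170 (over)
2 windows exceed the threshold.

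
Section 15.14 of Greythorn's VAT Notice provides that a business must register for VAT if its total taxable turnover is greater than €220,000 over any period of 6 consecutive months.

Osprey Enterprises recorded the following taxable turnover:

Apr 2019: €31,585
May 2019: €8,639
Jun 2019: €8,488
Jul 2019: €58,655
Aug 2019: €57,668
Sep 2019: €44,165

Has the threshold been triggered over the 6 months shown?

No

Total taxable turnover: €31,585 + €8,639 + €8,488 + €58,655 + €57,668 + €44,165 = €209,200.
€209,200 ≤ €220,000, so the threshold is not exceeded.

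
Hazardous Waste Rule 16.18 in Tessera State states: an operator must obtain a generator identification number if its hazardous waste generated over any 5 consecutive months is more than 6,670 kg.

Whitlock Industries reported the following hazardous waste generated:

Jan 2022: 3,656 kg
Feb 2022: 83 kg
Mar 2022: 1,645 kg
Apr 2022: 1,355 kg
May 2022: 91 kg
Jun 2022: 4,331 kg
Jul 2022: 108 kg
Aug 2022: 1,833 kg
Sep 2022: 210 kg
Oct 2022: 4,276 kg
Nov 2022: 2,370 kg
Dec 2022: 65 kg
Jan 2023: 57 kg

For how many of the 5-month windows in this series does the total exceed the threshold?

Jan 2022–May 2022: 3,656 kg + 83 kg + 1,645 kg + 1,355 kg + 91 kg = 6,830 kg (over)
Feb 2022–Jun 2022: 83 kg + 1,645 kg + 1,355 kg + 91 kg + 4,331 kg = 7,505 kg (over)
Mar 2022–Jul 2022: 1,645 kg + 1,355 kg + 91 kg + 4,331 kg + 108 kg = 7,530 kg (over)
Apr 2022–Aug 2022: 1,355 kg + 91 kg + 4,331 kg + 108 kg + 1,833 kg = 7,718 kg (over)
May 2022–Sep 2022: 91 kg + 4,331 kg + 108 kg + 1,833 kg + 210 kg = 6,573 kg (under)
Jun 2022–Oct 2022: 4,331 kg + 108 kg + 1,833 kg + 210 kg + 4,276 kg = 10,758 kg (over)
Jul 2022–Nov 2022: 108 kg + 1,833 kg + 210 kg + 4,276 kg + 2,370 kg = 8,797 kg (over)
Aug 2022–Dec 2022: 1,833 kg + 210 kg + 4,276 kg + 2,370 kg + 65 kg = 8,754 kg (over)
Sep 2022–Jan 2023: 210 kg + 4,276 kg + 2,370 kg + 65 kg + 57 kg = 6,978 kg (over)
8 windows exceed the threshold.

8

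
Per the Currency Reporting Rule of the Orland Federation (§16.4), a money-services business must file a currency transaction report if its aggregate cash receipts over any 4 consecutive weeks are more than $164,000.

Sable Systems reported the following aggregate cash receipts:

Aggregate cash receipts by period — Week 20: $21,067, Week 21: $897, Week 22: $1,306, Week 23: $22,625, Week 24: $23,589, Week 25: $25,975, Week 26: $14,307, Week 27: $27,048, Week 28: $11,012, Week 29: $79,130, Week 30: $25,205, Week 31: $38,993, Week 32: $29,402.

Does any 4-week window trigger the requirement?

Yes

Week 20–Week 23: $21,067 + $897 + $1,306 + $22,625 = $45,895 (under)
Week 21–Week 24: $897 + $1,306 + $22,625 + $23,589 = $48,417 (under)
Week 22–Week 25: $1,306 + $22,625 + $23,589 + $25,975 = $73,495 (under)
Week 23–Week 26: $22,625 + $23,589 + $25,975 + $14,307 = $86,496 (under)
Week 24–Week 27: $23,589 + $25,975 + $14,307 + $27,048 = $90,919 (under)
Week 25–Week 28: $25,975 + $14,307 + $27,048 + $11,012 = $78,342 (under)
Week 26–Week 29: $14,307 + $27,048 + $11,012 + $79,130 = $131,497 (under)
Week 27–Week 30: $27,048 + $11,012 + $79,130 + $25,205 = $142,395 (under)
Week 28–Week 31: $11,012 + $79,130 + $25,205 + $38,993 = $154,340 (under)
Week 29–Week 32: $79,130 + $25,205 + $38,993 + $29,402 = $172,730 (over)
At least one window exceeds $164,000.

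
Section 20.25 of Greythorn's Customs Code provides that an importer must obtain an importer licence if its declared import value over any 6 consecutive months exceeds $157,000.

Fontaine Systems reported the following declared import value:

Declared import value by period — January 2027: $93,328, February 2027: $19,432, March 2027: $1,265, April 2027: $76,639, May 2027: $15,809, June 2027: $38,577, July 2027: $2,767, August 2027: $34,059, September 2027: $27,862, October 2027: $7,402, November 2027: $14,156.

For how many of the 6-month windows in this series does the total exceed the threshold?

3

January 2027–June 2027: $93,328 + $19,432 + $1,265 + $76,639 + $15,809 + $38,577 = $245,050 (over)
February 2027–July 2027: $19,432 + $1,265 + $76,639 + $15,809 + $38,577 + $2,767 = $154,489 (under)
March 2027–August 2027: $1,265 + $76,639 + $15,809 + $38,577 + $2,767 + $34,059 = $169,116 (over)
April 2027–September 2027: $76,639 + $15,809 + $38,577 + $2,767 + $34,059 + $27,862 = $195,713 (over)
May 2027–October 2027: $15,809 + $38,577 + $2,767 + $34,059 + $27,862 + $7,402 = $126,476 (under)
June 2027–November 2027: $38,577 + $2,767 + $34,059 + $27,862 + $7,402 + $14,156 = $124,823 (under)
3 windows exceed the threshold.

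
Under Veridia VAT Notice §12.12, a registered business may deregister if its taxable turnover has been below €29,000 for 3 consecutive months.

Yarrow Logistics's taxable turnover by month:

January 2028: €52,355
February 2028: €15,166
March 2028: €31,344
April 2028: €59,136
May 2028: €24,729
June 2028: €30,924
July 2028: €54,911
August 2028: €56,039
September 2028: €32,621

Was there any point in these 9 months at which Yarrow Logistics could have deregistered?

Months below €29,000: February 2028, May 2028.
Longest run of consecutive months below the threshold: 1.
1 < 3, so Yarrow Logistics never became eligible.

No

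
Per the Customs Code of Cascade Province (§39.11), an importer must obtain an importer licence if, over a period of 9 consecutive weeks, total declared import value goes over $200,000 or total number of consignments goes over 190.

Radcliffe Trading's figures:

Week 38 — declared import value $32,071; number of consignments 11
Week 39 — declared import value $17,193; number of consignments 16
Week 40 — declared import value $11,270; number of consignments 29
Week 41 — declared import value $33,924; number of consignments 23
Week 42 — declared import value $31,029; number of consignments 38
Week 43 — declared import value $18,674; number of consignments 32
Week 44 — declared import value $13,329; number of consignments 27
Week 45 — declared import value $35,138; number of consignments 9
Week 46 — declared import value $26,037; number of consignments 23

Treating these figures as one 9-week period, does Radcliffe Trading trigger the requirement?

Total declared import value: $32,071 + $17,193 + $11,270 + $33,924 + $31,029 + $18,674 + $13,329 + $35,138 + $26,037 = $218,665 (> $200,000).
Total number of consignments: 11 + 16 + 29 + 23 + 38 + 32 + 27 + 9 + 23 = 208 (> 190).
The test is 'or': at least one threshold is exceeded.

Yes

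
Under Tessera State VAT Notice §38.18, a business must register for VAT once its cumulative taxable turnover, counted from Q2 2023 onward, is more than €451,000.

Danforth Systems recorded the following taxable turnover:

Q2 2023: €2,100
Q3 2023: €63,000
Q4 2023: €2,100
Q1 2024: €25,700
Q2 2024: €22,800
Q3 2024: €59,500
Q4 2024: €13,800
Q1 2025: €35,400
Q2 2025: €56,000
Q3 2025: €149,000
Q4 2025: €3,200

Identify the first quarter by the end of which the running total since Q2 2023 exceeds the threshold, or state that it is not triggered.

Not triggered

Through Q2 2023: €2,100
Through Q3 2023: €65,100
Through Q4 2023: €67,200
Through Q1 2024: €92,900
Through Q2 2024: €115,700
Through Q3 2024: €175,200
Through Q4 2024: €189,000
Through Q1 2025: €224,400
Through Q2 2025: €280,400
Through Q3 2025: €429,400
Through Q4 2025: €432,600
Final cumulative total €432,600 ≤ €451,000; the threshold is never exceeded.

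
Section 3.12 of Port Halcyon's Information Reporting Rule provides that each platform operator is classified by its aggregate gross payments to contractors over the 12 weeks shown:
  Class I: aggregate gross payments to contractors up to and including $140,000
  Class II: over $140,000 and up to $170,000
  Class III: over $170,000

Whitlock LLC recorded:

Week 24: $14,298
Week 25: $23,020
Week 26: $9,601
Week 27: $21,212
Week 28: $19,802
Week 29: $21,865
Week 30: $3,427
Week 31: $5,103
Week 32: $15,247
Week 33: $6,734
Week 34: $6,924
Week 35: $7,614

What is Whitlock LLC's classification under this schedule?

Class II

Aggregate gross payments to contractors: $14,298 + $23,020 + $9,601 + $21,212 + $19,802 + $21,865 + $3,427 + $5,103 + $15,247 + $6,734 + $6,924 + $7,614 = $154,847.
$140,000 < $154,847 ≤ $170,000, so Class II applies.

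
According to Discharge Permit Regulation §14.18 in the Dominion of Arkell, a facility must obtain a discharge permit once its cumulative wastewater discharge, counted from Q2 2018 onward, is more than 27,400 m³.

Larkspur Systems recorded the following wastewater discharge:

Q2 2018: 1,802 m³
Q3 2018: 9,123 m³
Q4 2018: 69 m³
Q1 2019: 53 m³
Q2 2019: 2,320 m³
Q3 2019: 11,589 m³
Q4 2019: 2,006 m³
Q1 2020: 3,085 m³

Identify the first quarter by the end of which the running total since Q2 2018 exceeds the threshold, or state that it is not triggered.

Q1 2020

Through Q2 2018: 1,802 m³
Through Q3 2018: 10,925 m³
Through Q4 2018: 10,994 m³
Through Q1 2019: 11,047 m³
Through Q2 2019: 13,367 m³
Through Q3 2019: 24,956 m³
Through Q4 2019: 26,962 m³
Through Q1 2020: 30,047 m³ ← exceeds threshold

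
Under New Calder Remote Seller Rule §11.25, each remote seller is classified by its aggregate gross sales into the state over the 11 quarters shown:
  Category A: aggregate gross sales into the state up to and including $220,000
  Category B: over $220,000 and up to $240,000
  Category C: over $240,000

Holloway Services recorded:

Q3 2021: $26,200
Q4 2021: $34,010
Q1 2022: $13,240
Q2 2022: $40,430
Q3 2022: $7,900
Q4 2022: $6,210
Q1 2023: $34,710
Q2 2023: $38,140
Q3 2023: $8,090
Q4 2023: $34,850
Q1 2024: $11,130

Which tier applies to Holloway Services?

Aggregate gross sales into the state: $26,200 + $34,010 + $13,240 + $40,430 + $7,900 + $6,210 + $34,710 + $38,140 + $8,090 + $34,850 + $11,130 = $254,910.
$254,910 > $240,000, so Category C applies.

Category C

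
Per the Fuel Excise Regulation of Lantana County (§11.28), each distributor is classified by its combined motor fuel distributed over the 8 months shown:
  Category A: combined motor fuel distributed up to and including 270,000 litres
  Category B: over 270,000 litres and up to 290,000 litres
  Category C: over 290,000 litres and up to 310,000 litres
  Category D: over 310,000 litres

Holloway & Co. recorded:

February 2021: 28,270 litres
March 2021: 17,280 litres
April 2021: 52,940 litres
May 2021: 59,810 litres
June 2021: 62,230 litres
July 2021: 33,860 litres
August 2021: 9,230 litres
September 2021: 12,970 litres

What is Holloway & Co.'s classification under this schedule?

Category B

Combined motor fuel distributed: 28,270 litres + 17,280 litres + 52,940 litres + 59,810 litres + 62,230 litres + 33,860 litres + 9,230 litres + 12,970 litres = 276,590 litres.
270,000 litres < 276,590 litres ≤ 290,000 litres, so Category B applies.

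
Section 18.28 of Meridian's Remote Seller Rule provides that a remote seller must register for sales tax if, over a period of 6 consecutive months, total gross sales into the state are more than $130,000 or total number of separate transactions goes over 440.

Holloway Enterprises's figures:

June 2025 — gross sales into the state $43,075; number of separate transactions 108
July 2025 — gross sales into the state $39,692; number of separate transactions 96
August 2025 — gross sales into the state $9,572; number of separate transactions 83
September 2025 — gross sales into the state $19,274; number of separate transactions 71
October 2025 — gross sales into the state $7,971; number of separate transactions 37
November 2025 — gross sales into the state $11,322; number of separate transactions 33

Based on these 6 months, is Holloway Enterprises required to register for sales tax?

Total gross sales into the state: $43,075 + $39,692 + $9,572 + $19,274 + $7,971 + $11,322 = $130,906 (> $130,000).
Total number of separate transactions: 108 + 96 + 83 + 71 + 37 + 33 = 428 (≤ 440).
The test is 'or': at least one threshold is exceeded.

Yes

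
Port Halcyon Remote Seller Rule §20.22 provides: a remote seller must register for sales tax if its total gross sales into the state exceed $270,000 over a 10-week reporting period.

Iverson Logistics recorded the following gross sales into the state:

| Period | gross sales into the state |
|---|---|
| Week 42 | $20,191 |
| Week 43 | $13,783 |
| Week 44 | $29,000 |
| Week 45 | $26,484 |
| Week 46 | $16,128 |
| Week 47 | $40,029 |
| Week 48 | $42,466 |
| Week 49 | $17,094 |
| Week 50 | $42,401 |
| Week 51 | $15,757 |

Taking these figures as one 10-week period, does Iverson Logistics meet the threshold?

No

Total gross sales into the state: $20,191 + $13,783 + $29,000 + $26,484 + $16,128 + $40,029 + $42,466 + $17,094 + $42,401 + $15,757 = $263,333.
$263,333 ≤ $270,000, so the threshold is not exceeded.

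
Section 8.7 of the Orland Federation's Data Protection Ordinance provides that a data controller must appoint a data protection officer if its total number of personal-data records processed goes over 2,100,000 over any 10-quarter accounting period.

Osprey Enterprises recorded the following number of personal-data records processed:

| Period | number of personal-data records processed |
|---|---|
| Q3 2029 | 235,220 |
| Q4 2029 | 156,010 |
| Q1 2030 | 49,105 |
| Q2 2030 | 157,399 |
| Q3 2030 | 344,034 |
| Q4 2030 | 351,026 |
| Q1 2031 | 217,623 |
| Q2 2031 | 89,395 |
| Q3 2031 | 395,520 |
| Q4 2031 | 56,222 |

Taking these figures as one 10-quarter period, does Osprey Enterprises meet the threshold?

No

Total number of personal-data records processed: 235,220 + 156,010 + 49,105 + 157,399 + 344,034 + 351,026 + 217,623 + 89,395 + 395,520 + 56,222 = 2,051,554.
2,051,554 ≤ 2,100,000, so the threshold is not exceeded.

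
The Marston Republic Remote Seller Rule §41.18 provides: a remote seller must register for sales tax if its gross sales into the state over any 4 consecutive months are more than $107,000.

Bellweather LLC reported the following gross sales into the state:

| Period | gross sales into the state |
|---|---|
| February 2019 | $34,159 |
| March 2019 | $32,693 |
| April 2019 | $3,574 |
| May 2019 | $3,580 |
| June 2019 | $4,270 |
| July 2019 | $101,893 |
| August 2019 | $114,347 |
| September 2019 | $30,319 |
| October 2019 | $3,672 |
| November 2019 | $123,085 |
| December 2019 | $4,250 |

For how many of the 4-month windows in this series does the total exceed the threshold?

6

February 2019–May 2019: $34,159 + $32,693 + $3,574 + $3,580 = $74,006 (under)
March 2019–June 2019: $32,693 + $3,574 + $3,580 + $4,270 = $44,117 (under)
April 2019–July 2019: $3,574 + $3,580 + $4,270 + $101,893 = $113,317 (over)
May 2019–August 2019: $3,580 + $4,270 + $101,893 + $114,347 = $224,090 (over)
June 2019–September 2019: $4,270 + $101,893 + $114,347 + $30,319 = $250,829 (over)
July 2019–October 2019: $101,893 + $114,347 + $30,319 + $3,672 = $250,231 (over)
August 2019–November 2019: $114,347 + $30,319 + $3,672 + $123,085 = $271,423 (over)
September 2019–December 2019: $30,319 + $3,672 + $123,085 + $4,250 = $161,326 (over)
6 windows exceed the threshold.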